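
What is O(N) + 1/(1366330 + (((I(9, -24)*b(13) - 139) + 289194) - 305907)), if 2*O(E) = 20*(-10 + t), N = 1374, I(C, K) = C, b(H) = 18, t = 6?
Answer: -53985599/1349640 ≈ -40.000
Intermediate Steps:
O(E) = -40 (O(E) = (20*(-10 + 6))/2 = (20*(-4))/2 = (1/2)*(-80) = -40)
O(N) + 1/(1366330 + (((I(9, -24)*b(13) - 139) + 289194) - 305907)) = -40 + 1/(1366330 + (((9*18 - 139) + 289194) - 305907)) = -40 + 1/(1366330 + (((162 - 139) + 289194) - 305907)) = -40 + 1/(1366330 + ((23 + 289194) - 305907)) = -40 + 1/(1366330 + (289217 - 305907)) = -40 + 1/(1366330 - 16690) = -40 + 1/1349640 = -53985599/1349640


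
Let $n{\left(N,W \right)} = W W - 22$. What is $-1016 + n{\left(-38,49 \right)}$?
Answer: $1363$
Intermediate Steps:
$n{\left(N,W \right)} = -22 + W^{2}$ ($n{\left(N,W \right)} = W^{2} - 22 = -22 + W^{2}$)
$-1016 + n{\left(-38,49 \right)} = -1016 - \left(22 - 49^{2}\right) = -1016 + \left(-22 + 2401\right) = -1016 + 2379 = 1363$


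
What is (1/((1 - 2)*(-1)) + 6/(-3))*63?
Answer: -63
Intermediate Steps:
(1/((1 - 2)*(-1)) + 6/(-3))*63 = (1/(-1*(-1)) + 6*(-⅓))*63 = (1/1 - 2)*63 = (1*1 - 2)*63 = (1 - 2)*63 = -1*63 = -63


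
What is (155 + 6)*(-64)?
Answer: -10304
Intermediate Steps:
(155 + 6)*(-64) = 161*(-64) = -10304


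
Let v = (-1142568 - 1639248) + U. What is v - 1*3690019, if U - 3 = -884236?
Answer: -7356068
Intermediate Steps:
U = -884233 (U = 3 - 884236 = -884233)
v = -3666049 (v = (-1142568 - 1639248) - 884233 = -2781816 - 884233 = -3666049)
v - 1*3690019 = -3666049 - 1*3690019 = -3666049 - 3690019 = -7356068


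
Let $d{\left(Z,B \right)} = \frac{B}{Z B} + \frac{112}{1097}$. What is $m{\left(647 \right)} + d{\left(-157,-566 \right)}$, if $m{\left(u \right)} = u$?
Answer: $\frac{111448650}{172229} \approx 647.1$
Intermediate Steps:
$d{\left(Z,B \right)} = \frac{112}{1097} + \frac{1}{Z}$ ($d{\left(Z,B \right)} = \frac{B}{B Z} + 112 \cdot \frac{1}{1097} = B \frac{1}{B Z} + \frac{112}{1097} = \frac{1}{Z} + \frac{112}{1097} = \frac{112}{1097} + \frac{1}{Z}$)
$m{\left(647 \right)} + d{\left(-157,-566 \right)} = 647 + \left(\frac{112}{1097} + \frac{1}{-157}\right) = 647 + \left(\frac{112}{1097} - \frac{1}{157}\right) = 647 + \frac{16487}{172229} = \frac{111448650}{172229}$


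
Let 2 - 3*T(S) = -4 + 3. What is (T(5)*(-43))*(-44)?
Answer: 1892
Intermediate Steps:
T(S) = 1 (T(S) = 2/3 - (-4 + 3)/3 = 2/3 - 1/3*(-1) = 2/3 + 1/3 = 1)
(T(5)*(-43))*(-44) = (1*(-43))*(-44) = -43*(-44) = 1892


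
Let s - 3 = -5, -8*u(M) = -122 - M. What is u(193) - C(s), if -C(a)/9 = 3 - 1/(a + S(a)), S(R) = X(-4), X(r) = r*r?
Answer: 3681/56 ≈ 65.732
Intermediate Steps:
X(r) = r²
S(R) = 16 (S(R) = (-4)² = 16)
u(M) = 61/4 + M/8 (u(M) = -(-122 - M)/8 = 61/4 + M/8)
s = -2 (s = 3 - 5 = -2)
C(a) = -27 + 9/(16 + a) (C(a) = -9*(3 - 1/(a + 16)) = -9*(3 - 1/(16 + a)) = -27 + 9/(16 + a))
u(193) - C(s) = (61/4 + (⅛)*193) - 9*(-47 - 3*(-2))/(16 - 2) = (61/4 + 193/8) - 9*(-47 + 6)/14 = 315/8 - 9*(-41)/14 = 315/8 - 1*(-369/14) = 315/8 + 369/14 = 3681/56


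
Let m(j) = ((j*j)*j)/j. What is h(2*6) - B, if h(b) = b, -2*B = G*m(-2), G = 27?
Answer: 66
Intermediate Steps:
m(j) = j² (m(j) = (j²*j)/j = j³/j = j²)
B = -54 (B = -27*(-2)²/2 = -27*4/2 = -½*108 = -54)
h(2*6) - B = 2*6 - 1*(-54) = 12 + 54 = 66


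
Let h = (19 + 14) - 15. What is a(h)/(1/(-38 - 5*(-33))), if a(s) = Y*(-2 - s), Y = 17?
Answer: -43180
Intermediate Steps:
h = 18 (h = 33 - 15 = 18)
a(s) = -34 - 17*s (a(s) = 17*(-2 - s) = -34 - 17*s)
a(h)/(1/(-38 - 5*(-33))) = (-34 - 17*18)/(1/(-38 - 5*(-33))) = (-34 - 306)/(1/(-38 + 165)) = -340/(1/127) = -340/1/127 = -340*127 = -43180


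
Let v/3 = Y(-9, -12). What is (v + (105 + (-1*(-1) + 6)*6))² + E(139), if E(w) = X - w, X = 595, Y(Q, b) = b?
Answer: 12777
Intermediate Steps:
E(w) = 595 - w
v = -36 (v = 3*(-12) = -36)
(v + (105 + (-1*(-1) + 6)*6))² + E(139) = (-36 + (105 + (-1*(-1) + 6)*6))² + (595 - 1*139) = (-36 + (105 + (1 + 6)*6))² + (595 - 139) = (-36 + (105 + 7*6))² + 456 = (-36 + (105 + 42))² + 456 = (-36 + 147)² + 456 = 111² + 456 = 12321 + 456 = 12777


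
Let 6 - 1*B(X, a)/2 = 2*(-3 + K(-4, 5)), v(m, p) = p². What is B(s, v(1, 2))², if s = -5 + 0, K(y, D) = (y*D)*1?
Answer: 10816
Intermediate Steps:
K(y, D) = D*y (K(y, D) = (D*y)*1 = D*y)
s = -5
B(X, a) = 104 (B(X, a) = 12 - 4*(-3 + 5*(-4)) = 12 - 4*(-3 - 20) = 12 - 4*(-23) = 12 - 2*(-46) = 12 + 92 = 104)
B(s, v(1, 2))² = 104² = 10816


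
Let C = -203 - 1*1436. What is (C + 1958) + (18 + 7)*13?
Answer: 644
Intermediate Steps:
C = -1639 (C = -203 - 1436 = -1639)
(C + 1958) + (18 + 7)*13 = (-1639 + 1958) + (18 + 7)*13 = 319 + 25*13 = 319 + 325 = 644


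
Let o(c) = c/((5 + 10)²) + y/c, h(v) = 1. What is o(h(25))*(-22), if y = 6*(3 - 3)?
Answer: -22/225 ≈ -0.097778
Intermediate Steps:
y = 0 (y = 6*0 = 0)
o(c) = c/225 (o(c) = c/((5 + 10)²) + 0/c = c/(15²) + 0 = c/225 + 0 = c/225)
o(h(25))*(-22) = ((1/225)*1)*(-22) = (1/225)*(-22) = -22/225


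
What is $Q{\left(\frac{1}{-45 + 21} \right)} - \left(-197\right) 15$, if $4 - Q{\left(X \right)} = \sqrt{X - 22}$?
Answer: $2959 - \frac{23 i \sqrt{6}}{12} \approx 2959.0 - 4.6949 i$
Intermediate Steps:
$Q{\left(X \right)} = 4 - \sqrt{-22 + X}$ ($Q{\left(X \right)} = 4 - \sqrt{X - 22} = 4 - \sqrt{-22 + X}$)
$Q{\left(\frac{1}{-45 + 21} \right)} - \left(-197\right) 15 = \left(4 - \sqrt{-22 + \frac{1}{-45 + 21}}\right) - \left(-197\right) 15 = \left(4 - \sqrt{-22 + \frac{1}{-24}}\right) - -2955 = \left(4 - \sqrt{-22 - \frac{1}{24}}\right) + 2955 = \left(4 - \sqrt{- \frac{529}{24}}\right) + 2955 = \left(4 - \frac{23 i \sqrt{6}}{12}\right) + 2955 = 2959 - \frac{23 i \sqrt{6}}{12}$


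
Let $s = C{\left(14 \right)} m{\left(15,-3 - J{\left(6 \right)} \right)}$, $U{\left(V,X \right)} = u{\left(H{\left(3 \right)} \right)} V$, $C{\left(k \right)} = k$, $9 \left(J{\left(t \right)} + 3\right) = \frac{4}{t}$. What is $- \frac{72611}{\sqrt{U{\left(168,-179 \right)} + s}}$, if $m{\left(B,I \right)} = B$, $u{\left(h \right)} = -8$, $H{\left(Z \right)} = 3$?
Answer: $\frac{10373 i \sqrt{14}}{18} \approx 2156.2 i$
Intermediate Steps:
$J{\left(t \right)} = -3 + \frac{4}{9 t}$ ($J{\left(t \right)} = -3 + \frac{4 \frac{1}{t}}{9} = -3 + \frac{4}{9 t}$)
$U{\left(V,X \right)} = - 8 V$
$s = 210$ ($s = 14 \cdot 15 = 210$)
$- \frac{72611}{\sqrt{U{\left(168,-179 \right)} + s}} = - \frac{72611}{\sqrt{\left(-8\right) 168 + 210}} = - \frac{72611}{\sqrt{-1344 + 210}} = - \frac{72611}{\sqrt{-1134}} = - \frac{72611}{9 i \sqrt{14}} = - 72611 \left(- \frac{i \sqrt{14}}{126}\right) = \frac{10373 i \sqrt{14}}{18}$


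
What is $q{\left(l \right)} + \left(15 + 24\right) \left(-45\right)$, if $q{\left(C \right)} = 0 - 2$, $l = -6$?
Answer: $-1757$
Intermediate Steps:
$q{\left(C \right)} = -2$ ($q{\left(C \right)} = 0 - 2 = -2$)
$q{\left(l \right)} + \left(15 + 24\right) \left(-45\right) = -2 + \left(15 + 24\right) \left(-45\right) = -2 + 39 \left(-45\right) = -2 - 1755 = -1757$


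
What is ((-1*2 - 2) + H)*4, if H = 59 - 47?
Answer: 32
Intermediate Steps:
H = 12
((-1*2 - 2) + H)*4 = ((-1*2 - 2) + 12)*4 = ((-2 - 2) + 12)*4 = (-4 + 12)*4 = 8*4 = 32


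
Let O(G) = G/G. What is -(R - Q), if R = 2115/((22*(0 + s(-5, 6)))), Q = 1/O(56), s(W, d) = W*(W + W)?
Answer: -203/220 ≈ -0.92273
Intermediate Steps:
s(W, d) = 2*W**2 (s(W, d) = W*(2*W) = 2*W**2)
O(G) = 1
Q = 1 (Q = 1/1 = 1)
R = 423/220 (R = 2115/((22*(0 + 2*(-5)**2))) = 2115/((22*(0 + 2*25))) = 2115/((22*(0 + 50))) = 2115/((22*50)) = 2115/1100 = 2115*(1/1100) = 423/220 ≈ 1.9227)
-(R - Q) = -(423/220 - 1*1) = -(423/220 - 1) = -1*203/220 = -203/220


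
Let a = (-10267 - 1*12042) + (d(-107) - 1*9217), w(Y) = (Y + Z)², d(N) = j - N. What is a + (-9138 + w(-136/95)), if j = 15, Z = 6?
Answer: -365703194/9025 ≈ -40521.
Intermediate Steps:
d(N) = 15 - N
w(Y) = (6 + Y)² (w(Y) = (Y + 6)² = (6 + Y)²)
a = -31404 (a = (-10267 - 1*12042) + ((15 - 1*(-107)) - 1*9217) = (-10267 - 12042) + ((15 + 107) - 9217) = -22309 + (122 - 9217) = -22309 - 9095 = -31404)
a + (-9138 + w(-136/95)) = -31404 + (-9138 + (6 - 136/95)²) = -31404 + (-9138 + (434/95)²) = -31404 + (-9138 + 188356/9025) = -31404 - 82282094/9025 = -365703194/9025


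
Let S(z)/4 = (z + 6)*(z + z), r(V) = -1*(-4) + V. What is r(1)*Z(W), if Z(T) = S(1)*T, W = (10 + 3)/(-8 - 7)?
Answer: -728/3 ≈ -242.67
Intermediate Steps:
r(V) = 4 + V
W = -13/15 (W = 13/(-15) = 13*(-1/15) = -13/15 ≈ -0.86667)
S(z) = 8*z*(6 + z) (S(z) = 4*((z + 6)*(z + z)) = 4*((6 + z)*(2*z)) = 4*(2*z*(6 + z)) = 8*z*(6 + z))
Z(T) = 56*T (Z(T) = (8*1*(6 + 1))*T = (8*1*7)*T = 56*T)
r(1)*Z(W) = (4 + 1)*(56*(-13/15)) = 5*(-728/15) = -728/3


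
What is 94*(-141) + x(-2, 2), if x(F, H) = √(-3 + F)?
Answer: -13254 + I*√5 ≈ -13254.0 + 2.2361*I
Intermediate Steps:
94*(-141) + x(-2, 2) = 94*(-141) + √(-3 - 2) = -13254 + √(-5) = -13254 + I*√5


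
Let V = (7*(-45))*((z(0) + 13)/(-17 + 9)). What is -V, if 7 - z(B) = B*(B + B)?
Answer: -1575/2 ≈ -787.50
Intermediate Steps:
z(B) = 7 - 2*B² (z(B) = 7 - B*(B + B) = 7 - B*2*B = 7 - 2*B²)
V = 1575/2 (V = (7*(-45))*(((7 - 2*0²) + 13)/(-17 + 9)) = -315*((7 - 2*0) + 13)/(-8) = -315*((7 + 0) + 13)*(-1)/8 = -315*(7 + 13)*(-1)/8 = -6300*(-1)/8 = -315*(-5/2) = 1575/2 ≈ 787.50)
-V = -1*1575/2 = -1575/2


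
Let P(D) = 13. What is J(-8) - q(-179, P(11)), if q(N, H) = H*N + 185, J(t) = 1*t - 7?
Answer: 2127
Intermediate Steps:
J(t) = -7 + t (J(t) = t - 7 = -7 + t)
q(N, H) = 185 + H*N
J(-8) - q(-179, P(11)) = (-7 - 8) - (185 + 13*(-179)) = -15 - (185 - 2327) = -15 - 1*(-2142) = -15 + 2142 = 2127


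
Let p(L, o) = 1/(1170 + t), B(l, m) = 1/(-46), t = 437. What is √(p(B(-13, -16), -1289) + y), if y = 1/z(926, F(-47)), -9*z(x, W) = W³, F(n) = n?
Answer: 7*√182327006/3549863 ≈ 0.026626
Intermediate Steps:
z(x, W) = -W³/9
B(l, m) = -1/46
y = 9/103823 (y = 1/(-⅑*(-47)³) = 1/(-⅑*(-103823)) = 1/(103823/9) = 9/103823 ≈ 8.6686e-5)
p(L, o) = 1/1607 (p(L, o) = 1/(1170 + 437) = 1/1607)
√(p(B(-13, -16), -1289) + y) = √(1/1607 + 9/103823) = √(118286/166843561) = 7*√182327006/3549863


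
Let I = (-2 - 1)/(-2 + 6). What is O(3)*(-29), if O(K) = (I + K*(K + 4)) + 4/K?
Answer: -7511/12 ≈ -625.92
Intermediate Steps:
I = -3/4 ≈ -0.75000
O(K) = -3/4 + 4/K + K*(4 + K) (O(K) = (-3/4 + K*(K + 4)) + 4/K = (-3/4 + K*(4 + K)) + 4/K = -3/4 + 4/K + K*(4 + K))
O(3)*(-29) = (-3/4 + 3**2 + 4*3 + 4/3)*(-29) = (-3/4 + 9 + 12 + 4*(1/3))*(-29) = (-3/4 + 9 + 12 + 4/3)*(-29) = (259/12)*(-29) = -7511/12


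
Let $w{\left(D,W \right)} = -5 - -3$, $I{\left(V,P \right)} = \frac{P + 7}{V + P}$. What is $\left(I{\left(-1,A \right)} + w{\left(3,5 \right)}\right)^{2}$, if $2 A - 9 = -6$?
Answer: $225$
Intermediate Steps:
$A = \frac{3}{2}$ ($A = \frac{9}{2} + \frac{1}{2} \left(-6\right) = \frac{9}{2} - 3 = \frac{3}{2} \approx 1.5$)
$I{\left(V,P \right)} = \frac{7 + P}{P + V}$
$w{\left(D,W \right)} = -2$ ($w{\left(D,W \right)} = -5 + \left(-2 + 5\right) = -5 + 3 = -2$)
$\left(I{\left(-1,A \right)} + w{\left(3,5 \right)}\right)^{2} = \left(\frac{7 + \frac{3}{2}}{\frac{3}{2} - 1} - 2\right)^{2} = \left(\frac{1}{\frac{1}{2}} \cdot \frac{17}{2} - 2\right)^{2} = \left(2 \cdot \frac{17}{2} - 2\right)^{2} = \left(17 - 2\right)^{2} = 15^{2} = 225$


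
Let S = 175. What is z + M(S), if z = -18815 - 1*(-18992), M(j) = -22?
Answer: 155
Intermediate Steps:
z = 177 (z = -18815 + 18992 = 177)
z + M(S) = 177 - 22 = 155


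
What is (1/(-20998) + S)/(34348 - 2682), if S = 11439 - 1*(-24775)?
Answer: 760421571/664922668 ≈ 1.1436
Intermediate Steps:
S = 36214 (S = 11439 + 24775 = 36214)
(1/(-20998) + S)/(34348 - 2682) = (1/(-20998) + 36214)/(34348 - 2682) = (-1/20998 + 36214)/31666 = (760421571/20998)*(1/31666) = 760421571/664922668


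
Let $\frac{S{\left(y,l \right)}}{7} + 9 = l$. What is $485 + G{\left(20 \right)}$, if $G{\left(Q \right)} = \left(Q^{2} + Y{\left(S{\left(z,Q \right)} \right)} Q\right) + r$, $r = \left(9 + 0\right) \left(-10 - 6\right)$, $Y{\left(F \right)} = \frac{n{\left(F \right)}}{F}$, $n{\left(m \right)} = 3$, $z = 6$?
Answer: $\frac{57117}{77} \approx 741.78$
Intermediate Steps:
$S{\left(y,l \right)} = -63 + 7 l$
$Y{\left(F \right)} = \frac{3}{F}$
$r = -144$ ($r = 9 \left(-16\right) = -144$)
$G{\left(Q \right)} = -144 + Q^{2} + \frac{3 Q}{-63 + 7 Q}$ ($G{\left(Q \right)} = \left(Q^{2} + \frac{3}{-63 + 7 Q} Q\right) - 144 = \left(Q^{2} + \frac{3 Q}{-63 + 7 Q}\right) - 144 = -144 + Q^{2} + \frac{3 Q}{-63 + 7 Q}$)
$485 + G{\left(20 \right)} = 485 + \frac{\frac{3}{7} \cdot 20 + \left(-144 + 20^{2}\right) \left(-9 + 20\right)}{-9 + 20} = 485 + \frac{\frac{60}{7} + \left(-144 + 400\right) 11}{11} = 485 + \frac{\frac{60}{7} + 256 \cdot 11}{11} = 485 + \frac{\frac{60}{7} + 2816}{11} = 485 + \frac{1}{11} \cdot \frac{19772}{7} = 485 + \frac{19772}{77} = \frac{57117}{77}$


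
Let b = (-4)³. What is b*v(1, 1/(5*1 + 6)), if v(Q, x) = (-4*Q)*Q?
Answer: 256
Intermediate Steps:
b = -64
v(Q, x) = -4*Q²
b*v(1, 1/(5*1 + 6)) = -(-256)*1² = -(-256) = -64*(-4) = 256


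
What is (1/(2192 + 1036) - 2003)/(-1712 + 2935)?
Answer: -6465683/3947844 ≈ -1.6378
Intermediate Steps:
(1/(2192 + 1036) - 2003)/(-1712 + 2935) = (1/3228 - 2003)/1223 = (1/3228 - 2003)*(1/1223) = -6465683/3228*1/1223 = -6465683/3947844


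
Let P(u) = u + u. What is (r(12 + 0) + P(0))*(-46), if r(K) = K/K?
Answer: -46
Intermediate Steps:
r(K) = 1
P(u) = 2*u
(r(12 + 0) + P(0))*(-46) = (1 + 2*0)*(-46) = (1 + 0)*(-46) = 1*(-46) = -46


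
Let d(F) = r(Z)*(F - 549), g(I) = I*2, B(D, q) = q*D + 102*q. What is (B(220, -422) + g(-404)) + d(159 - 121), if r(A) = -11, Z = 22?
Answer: -131071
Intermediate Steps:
B(D, q) = 102*q + D*q (B(D, q) = D*q + 102*q = 102*q + D*q)
g(I) = 2*I
d(F) = 6039 - 11*F (d(F) = -11*(F - 549) = -11*(-549 + F) = 6039 - 11*F)
(B(220, -422) + g(-404)) + d(159 - 121) = (-422*(102 + 220) + 2*(-404)) + (6039 - 11*(159 - 121)) = (-422*322 - 808) + (6039 - 11*38) = (-135884 - 808) + (6039 - 418) = -136692 + 5621 = -131071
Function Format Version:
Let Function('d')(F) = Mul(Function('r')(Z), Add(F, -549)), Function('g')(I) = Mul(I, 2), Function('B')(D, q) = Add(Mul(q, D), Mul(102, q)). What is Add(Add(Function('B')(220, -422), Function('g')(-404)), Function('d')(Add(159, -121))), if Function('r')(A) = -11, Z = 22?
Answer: -131071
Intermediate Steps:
Function('B')(D, q) = Add(Mul(102, q), Mul(D, q)) (Function('B')(D, q) = Add(Mul(D, q), Mul(102, q)) = Add(Mul(102, q), Mul(D, q)))
Function('g')(I) = Mul(2, I)
Function('d')(F) = Add(6039, Mul(-11, F)) (Function('d')(F) = Mul(-11, Add(F, -549)) = Mul(-11, Add(-549, F)) = Add(6039, Mul(-11, F)))
Add(Add(Function('B')(220, -422), Function('g')(-404)), Function('d')(Add(159, -121))) = Add(Add(Mul(-422, Add(102, 220)), Mul(2, -404)), Add(6039, Mul(-11, Add(159, -121)))) = Add(Add(Mul(-422, 322), -808), Add(6039, Mul(-11, 38))) = Add(Add(-135884, -808), Add(6039, -418)) = Add(-136692, 5621) = -131071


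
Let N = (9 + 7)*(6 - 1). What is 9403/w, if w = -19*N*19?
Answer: -9403/28880 ≈ -0.32559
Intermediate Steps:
N = 80 (N = 16*5 = 80)
w = -28880 (w = -19*80*19 = -1520*19 = -28880)
9403/w = 9403/(-28880) = 9403*(-1/28880) = -9403/28880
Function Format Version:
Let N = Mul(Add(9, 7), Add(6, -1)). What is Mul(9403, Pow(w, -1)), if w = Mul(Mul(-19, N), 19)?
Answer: Rational(-9403, 28880) ≈ -0.32559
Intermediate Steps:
N = 80 (N = Mul(16, 5) = 80)
w = -28880 (w = Mul(Mul(-19, 80), 19) = Mul(-1520, 19) = -28880)
Mul(9403, Pow(w, -1)) = Mul(9403, Pow(-28880, -1)) = Mul(9403, Rational(-1, 28880)) = Rational(-9403, 28880)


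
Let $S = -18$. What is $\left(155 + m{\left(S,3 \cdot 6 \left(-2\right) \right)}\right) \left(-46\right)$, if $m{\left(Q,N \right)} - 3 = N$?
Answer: $-5612$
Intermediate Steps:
$m{\left(Q,N \right)} = 3 + N$
$\left(155 + m{\left(S,3 \cdot 6 \left(-2\right) \right)}\right) \left(-46\right) = \left(155 + \left(3 + 3 \cdot 6 \left(-2\right)\right)\right) \left(-46\right) = \left(155 + \left(3 + 18 \left(-2\right)\right)\right) \left(-46\right) = \left(155 + \left(3 - 36\right)\right) \left(-46\right) = \left(155 - 33\right) \left(-46\right) = 122 \left(-46\right) = -5612$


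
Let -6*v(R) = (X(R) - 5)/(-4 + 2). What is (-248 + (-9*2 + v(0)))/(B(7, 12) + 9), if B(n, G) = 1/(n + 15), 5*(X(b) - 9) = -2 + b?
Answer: -29227/995 ≈ -29.374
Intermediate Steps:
X(b) = 43/5 + b/5 (X(b) = 9 + (-2 + b)/5 = 9 + (-2/5 + b/5) = 43/5 + b/5)
B(n, G) = 1/(15 + n)
v(R) = 3/10 + R/60 (v(R) = -((43/5 + R/5) - 5)/(6*(-4 + 2)) = -(18/5 + R/5)/(6*(-2)) = -(18/5 + R/5)*(-1)/(6*2) = -(-9/5 - R/10)/6 = 3/10 + R/60)
(-248 + (-9*2 + v(0)))/(B(7, 12) + 9) = (-248 + (-9*2 + (3/10 + (1/60)*0)))/(1/(15 + 7) + 9) = (-248 + (-18 + (3/10 + 0)))/(1/22 + 9) = (-248 + (-18 + 3/10))/(1/22 + 9) = (-248 - 177/10)/(199/22) = -2657/10*22/199 = -29227/995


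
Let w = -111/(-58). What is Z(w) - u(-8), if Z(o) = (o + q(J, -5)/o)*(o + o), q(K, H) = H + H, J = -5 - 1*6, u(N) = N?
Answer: -7863/1682 ≈ -4.6748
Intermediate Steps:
w = 111/58 (w = -111*(-1/58) = 111/58 ≈ 1.9138)
J = -11 (J = -5 - 6 = -11)
q(K, H) = 2*H
Z(o) = 2*o*(o - 10/o) (Z(o) = (o + (2*(-5))/o)*(o + o) = (o - 10/o)*(2*o) = 2*o*(o - 10/o))
Z(w) - u(-8) = (-20 + 2*(111/58)²) - 1*(-8) = (-20 + 2*(12321/3364)) + 8 = (-20 + 12321/1682) + 8 = -21319/1682 + 8 = -7863/1682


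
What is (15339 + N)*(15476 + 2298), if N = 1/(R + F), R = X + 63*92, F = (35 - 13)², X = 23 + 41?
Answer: 864799453279/3172 ≈ 2.7264e+8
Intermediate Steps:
X = 64
F = 484 (F = 22² = 484)
R = 5860 (R = 64 + 63*92 = 64 + 5796 = 5860)
N = 1/6344 (N = 1/(5860 + 484) = 1/6344 ≈ 0.00015763)
(15339 + N)*(15476 + 2298) = (15339 + 1/6344)*(15476 + 2298) = (97310617/6344)*17774 = 864799453279/3172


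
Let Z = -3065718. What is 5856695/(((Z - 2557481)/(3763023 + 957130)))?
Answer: -27644496474335/5623199 ≈ -4.9162e+6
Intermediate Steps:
5856695/(((Z - 2557481)/(3763023 + 957130))) = 5856695/(((-3065718 - 2557481)/(3763023 + 957130))) = 5856695/((-5623199/4720153)) = 5856695/((-5623199*1/4720153)) = 5856695/(-5623199/4720153) = 5856695*(-4720153/5623199) = -27644496474335/5623199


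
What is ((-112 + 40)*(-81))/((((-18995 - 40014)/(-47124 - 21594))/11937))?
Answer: 4783912419312/59009 ≈ 8.1071e+7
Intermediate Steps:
((-112 + 40)*(-81))/((((-18995 - 40014)/(-47124 - 21594))/11937)) = (-72*(-81))/((-59009/(-68718)*(1/11937))) = 5832/((-59009*(-1/68718)*(1/11937))) = 5832/(((59009/68718)*(1/11937))) = 5832/(59009/820286766) = 5832*(820286766/59009) = 4783912419312/59009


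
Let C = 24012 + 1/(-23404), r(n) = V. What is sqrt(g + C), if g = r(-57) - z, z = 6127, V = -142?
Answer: sqrt(2429669707521)/11702 ≈ 133.20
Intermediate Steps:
r(n) = -142
C = 561976847/23404 (C = 24012 - 1/23404 = 561976847/23404 ≈ 24012.)
g = -6269 (g = -142 - 1*6127 = -142 - 6127 = -6269)
sqrt(g + C) = sqrt(-6269 + 561976847/23404) = sqrt(415257171/23404) = sqrt(2429669707521)/11702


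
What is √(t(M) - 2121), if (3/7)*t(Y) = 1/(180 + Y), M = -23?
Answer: 2*I*√117630366/471 ≈ 46.054*I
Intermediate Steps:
t(Y) = 7/(3*(180 + Y))
√(t(M) - 2121) = √(7/(3*(180 - 23)) - 2121) = √((7/3)/157 - 2121) = √((7/3)*(1/157) - 2121) = √(7/471 - 2121) = √(-998984/471) = 2*I*√117630366/471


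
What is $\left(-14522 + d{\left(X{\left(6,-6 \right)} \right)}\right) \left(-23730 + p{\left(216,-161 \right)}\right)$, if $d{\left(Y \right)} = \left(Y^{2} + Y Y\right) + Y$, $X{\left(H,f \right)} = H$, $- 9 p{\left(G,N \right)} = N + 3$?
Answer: $\frac{3082522928}{9} \approx 3.425 \cdot 10^{8}$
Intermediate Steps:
$p{\left(G,N \right)} = - \frac{1}{3} - \frac{N}{9}$ ($p{\left(G,N \right)} = - \frac{N + 3}{9} = - \frac{3 + N}{9} = - \frac{1}{3} - \frac{N}{9}$)
$d{\left(Y \right)} = Y + 2 Y^{2}$ ($d{\left(Y \right)} = \left(Y^{2} + Y^{2}\right) + Y = 2 Y^{2} + Y = Y + 2 Y^{2}$)
$\left(-14522 + d{\left(X{\left(6,-6 \right)} \right)}\right) \left(-23730 + p{\left(216,-161 \right)}\right) = \left(-14522 + 6 \left(1 + 2 \cdot 6\right)\right) \left(-23730 - - \frac{158}{9}\right) = \left(-14522 + 6 \left(1 + 12\right)\right) \left(-23730 + \left(- \frac{1}{3} + \frac{161}{9}\right)\right) = \left(-14522 + 6 \cdot 13\right) \left(-23730 + \frac{158}{9}\right) = \left(-14522 + 78\right) \left(- \frac{213412}{9}\right) = \left(-14444\right) \left(- \frac{213412}{9}\right) = \frac{3082522928}{9}$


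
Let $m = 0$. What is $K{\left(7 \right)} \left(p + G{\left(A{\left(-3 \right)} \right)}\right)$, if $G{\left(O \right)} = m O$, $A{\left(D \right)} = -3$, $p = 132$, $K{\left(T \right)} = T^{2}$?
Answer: $6468$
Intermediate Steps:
$G{\left(O \right)} = 0$ ($G{\left(O \right)} = 0 O = 0$)
$K{\left(7 \right)} \left(p + G{\left(A{\left(-3 \right)} \right)}\right) = 7^{2} \left(132 + 0\right) = 49 \cdot 132 = 6468$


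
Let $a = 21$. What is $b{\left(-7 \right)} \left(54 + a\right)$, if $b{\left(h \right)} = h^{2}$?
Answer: $3675$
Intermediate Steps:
$b{\left(-7 \right)} \left(54 + a\right) = \left(-7\right)^{2} \left(54 + 21\right) = 49 \cdot 75 = 3675$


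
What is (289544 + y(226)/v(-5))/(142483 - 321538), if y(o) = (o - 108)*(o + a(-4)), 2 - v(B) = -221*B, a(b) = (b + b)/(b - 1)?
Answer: -1596700876/987488325 ≈ -1.6169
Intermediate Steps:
a(b) = 2*b/(-1 + b) (a(b) = (2*b)/(-1 + b) = 2*b/(-1 + b))
v(B) = 2 + 221*B (v(B) = 2 - (-221)*B = 2 + 221*B)
y(o) = (-108 + o)*(8/5 + o) (y(o) = (o - 108)*(o + 2*(-4)/(-1 - 4)) = (-108 + o)*(o + 2*(-4)/(-5)) = (-108 + o)*(o + 2*(-4)*(-1/5)) = (-108 + o)*(o + 8/5) = (-108 + o)*(8/5 + o))
(289544 + y(226)/v(-5))/(142483 - 321538) = (289544 + (-864/5 + 226**2 - 532/5*226)/(2 + 221*(-5)))/(142483 - 321538) = (289544 + (-864/5 + 51076 - 120232/5)/(2 - 1105))/(-179055) = (289544 + (134284/5)/(-1103))*(-1/179055) = (289544 + (134284/5)*(-1/1103))*(-1/179055) = (289544 - 134284/5515)*(-1/179055) = (1596700876/5515)*(-1/179055) = -1596700876/987488325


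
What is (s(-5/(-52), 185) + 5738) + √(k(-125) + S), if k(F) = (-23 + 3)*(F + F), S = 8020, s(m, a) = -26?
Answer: 5712 + 2*√3255 ≈ 5826.1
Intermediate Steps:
k(F) = -40*F
(s(-5/(-52), 185) + 5738) + √(k(-125) + S) = (-26 + 5738) + √(-40*(-125) + 8020) = 5712 + √(5000 + 8020) = 5712 + √13020 = 5712 + 2*√3255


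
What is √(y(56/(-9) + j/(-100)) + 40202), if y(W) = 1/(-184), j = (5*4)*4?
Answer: √340269682/92 ≈ 200.50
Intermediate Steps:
j = 80 (j = 20*4 = 80)
y(W) = -1/184
√(y(56/(-9) + j/(-100)) + 40202) = √(-1/184 + 40202) = √(7397167/184) = √340269682/92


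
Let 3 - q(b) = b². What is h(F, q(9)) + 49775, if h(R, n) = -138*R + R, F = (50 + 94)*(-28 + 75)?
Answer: -877441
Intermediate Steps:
q(b) = 3 - b²
F = 6768 (F = 144*47 = 6768)
h(R, n) = -137*R
h(F, q(9)) + 49775 = -137*6768 + 49775 = -927216 + 49775 = -877441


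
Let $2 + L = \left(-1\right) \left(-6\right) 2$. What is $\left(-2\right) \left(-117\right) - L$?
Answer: $224$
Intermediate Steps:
$L = 10$ ($L = -2 + \left(-1\right) \left(-6\right) 2 = -2 + 6 \cdot 2 = -2 + 12 = 10$)
$\left(-2\right) \left(-117\right) - L = \left(-2\right) \left(-117\right) - 10 = 234 - 10 = 224$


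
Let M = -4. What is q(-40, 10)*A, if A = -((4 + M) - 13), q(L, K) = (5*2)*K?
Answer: 1300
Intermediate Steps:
q(L, K) = 10*K
A = 13 (A = -((4 - 4) - 13) = -(0 - 13) = -1*(-13) = 13)
q(-40, 10)*A = (10*10)*13 = 100*13 = 1300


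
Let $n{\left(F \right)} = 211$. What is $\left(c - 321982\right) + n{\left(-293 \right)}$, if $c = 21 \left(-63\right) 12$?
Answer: $-337647$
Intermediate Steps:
$c = -15876$ ($c = \left(-1323\right) 12 = -15876$)
$\left(c - 321982\right) + n{\left(-293 \right)} = \left(-15876 - 321982\right) + 211 = -337858 + 211 = -337647$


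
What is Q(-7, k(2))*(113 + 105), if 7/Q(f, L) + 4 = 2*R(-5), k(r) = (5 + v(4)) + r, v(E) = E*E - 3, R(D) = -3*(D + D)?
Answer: 109/4 ≈ 27.250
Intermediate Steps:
R(D) = -6*D
v(E) = -3 + E² (v(E) = E² - 3 = -3 + E²)
k(r) = 18 + r (k(r) = (5 + (-3 + 4²)) + r = (5 + (-3 + 16)) + r = (5 + 13) + r = 18 + r)
Q(f, L) = ⅛ (Q(f, L) = 7/(-4 + 2*(-6*(-5))) = 7/(-4 + 2*30) = 7/(-4 + 60) = 7/56 = 7*(1/56) = ⅛)
Q(-7, k(2))*(113 + 105) = (113 + 105)/8 = (⅛)*218 = 109/4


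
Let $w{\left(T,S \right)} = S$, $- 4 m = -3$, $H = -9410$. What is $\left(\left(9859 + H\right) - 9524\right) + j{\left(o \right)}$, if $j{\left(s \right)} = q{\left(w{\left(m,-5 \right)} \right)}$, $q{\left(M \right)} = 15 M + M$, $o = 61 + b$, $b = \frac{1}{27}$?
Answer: $-9155$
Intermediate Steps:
$m = \frac{3}{4}$ ($m = \left(- \frac{1}{4}\right) \left(-3\right) = \frac{3}{4} \approx 0.75$)
$b = \frac{1}{27} \approx 0.037037$
$o = \frac{1648}{27}$ ($o = 61 + \frac{1}{27} = \frac{1648}{27} \approx 61.037$)
$q{\left(M \right)} = 16 M$
$j{\left(s \right)} = -80$ ($j{\left(s \right)} = 16 \left(-5\right) = -80$)
$\left(\left(9859 + H\right) - 9524\right) + j{\left(o \right)} = \left(\left(9859 - 9410\right) - 9524\right) - 80 = \left(449 - 9524\right) - 80 = -9075 - 80 = -9155$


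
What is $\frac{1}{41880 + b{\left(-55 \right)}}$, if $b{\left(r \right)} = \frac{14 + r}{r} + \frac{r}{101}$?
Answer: $\frac{5555}{232644516} \approx 2.3878 \cdot 10^{-5}$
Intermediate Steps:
$b{\left(r \right)} = \frac{r}{101} + \frac{14 + r}{r}$ ($b{\left(r \right)} = \frac{14 + r}{r} + r \frac{1}{101} = \frac{14 + r}{r} + \frac{r}{101} = \frac{r}{101} + \frac{14 + r}{r}$)
$\frac{1}{41880 + b{\left(-55 \right)}} = \frac{1}{41880 + \left(1 + \frac{14}{-55} + \frac{1}{101} \left(-55\right)\right)} = \frac{1}{41880 + \left(1 + 14 \left(- \frac{1}{55}\right) - \frac{55}{101}\right)} = \frac{1}{41880 - - \frac{1116}{5555}} = \frac{1}{41880 + \frac{1116}{5555}} = \frac{1}{\frac{232644516}{5555}} = \frac{5555}{232644516}$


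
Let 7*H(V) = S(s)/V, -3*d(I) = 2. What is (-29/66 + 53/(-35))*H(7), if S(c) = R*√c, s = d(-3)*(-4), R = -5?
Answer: 4513*√6/33957 ≈ 0.32555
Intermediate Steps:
d(I) = -⅔ (d(I) = -⅓*2 = -⅔)
s = 8/3 (s = -⅔*(-4) = 8/3 ≈ 2.6667)
S(c) = -5*√c
H(V) = -10*√6/(21*V) (H(V) = ((-10*√6/3)/V)/7 = (-10*√6/(3*V))/7 = -10*√6/(21*V))
(-29/66 + 53/(-35))*H(7) = (-29/66 + 53/(-35))*(-10/21*√6/7) = (-29*1/66 + 53*(-1/35))*(-10/21*√6*⅐) = (-29/66 - 53/35)*(-10*√6/147) = -(-4513)*√6/33957 = 4513*√6/33957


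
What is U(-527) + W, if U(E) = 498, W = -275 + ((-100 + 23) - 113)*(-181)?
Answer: 34613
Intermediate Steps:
W = 34115 (W = -275 + (-77 - 113)*(-181) = -275 - 190*(-181) = -275 + 34390 = 34115)
U(-527) + W = 498 + 34115 = 34613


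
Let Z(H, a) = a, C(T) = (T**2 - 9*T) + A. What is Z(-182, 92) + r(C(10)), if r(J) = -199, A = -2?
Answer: -107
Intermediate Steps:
C(T) = -2 + T**2 - 9*T (C(T) = (T**2 - 9*T) - 2 = -2 + T**2 - 9*T)
Z(-182, 92) + r(C(10)) = 92 - 199 = -107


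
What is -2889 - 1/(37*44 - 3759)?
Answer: -6156458/2131 ≈ -2889.0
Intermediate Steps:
-2889 - 1/(37*44 - 3759) = -2889 - 1/(1628 - 3759) = -2889 - 1/(-2131) = -2889 - 1*(-1/2131) = -2889 + 1/2131 = -6156458/2131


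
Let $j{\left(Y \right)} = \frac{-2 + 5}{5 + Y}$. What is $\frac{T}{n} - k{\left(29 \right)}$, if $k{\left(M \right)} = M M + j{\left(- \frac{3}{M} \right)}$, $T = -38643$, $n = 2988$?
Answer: $- \frac{60430033}{70716} \approx -854.54$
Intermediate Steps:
$j{\left(Y \right)} = \frac{3}{5 + Y}$
$k{\left(M \right)} = M^{2} + \frac{3}{5 - \frac{3}{M}}$ ($k{\left(M \right)} = M M + \frac{3}{5 - \frac{3}{M}} = M^{2} + \frac{3}{5 - \frac{3}{M}}$)
$\frac{T}{n} - k{\left(29 \right)} = - \frac{38643}{2988} - \frac{29 \left(3 + 29 \left(-3 + 5 \cdot 29\right)\right)}{-3 + 5 \cdot 29} = \left(-38643\right) \frac{1}{2988} - \frac{29 \left(3 + 29 \left(-3 + 145\right)\right)}{-3 + 145} = - \frac{12881}{996} - \frac{29 \left(3 + 29 \cdot 142\right)}{142} = - \frac{12881}{996} - 29 \cdot \frac{1}{142} \left(3 + 4118\right) = - \frac{12881}{996} - 29 \cdot \frac{1}{142} \cdot 4121 = - \frac{12881}{996} - \frac{119509}{142} = - \frac{60430033}{70716}$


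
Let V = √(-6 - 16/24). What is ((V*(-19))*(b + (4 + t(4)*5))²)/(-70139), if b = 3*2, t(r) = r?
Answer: 11400*I*√15/70139 ≈ 0.62949*I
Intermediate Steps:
b = 6
V = 2*I*√15/3 (V = √(-6 - 16*1/24) = √(-6 - ⅔) = √(-20/3) = 2*I*√15/3 ≈ 2.582*I)
((V*(-19))*(b + (4 + t(4)*5))²)/(-70139) = (((2*I*√15/3)*(-19))*(6 + (4 + 4*5))²)/(-70139) = ((-38*I*√15/3)*(6 + (4 + 20))²)*(-1/70139) = ((-38*I*√15/3)*(6 + 24)²)*(-1/70139) = (-38*I*√15/3*30²)*(-1/70139) = (-38*I*√15/3*900)*(-1/70139) = -11400*I*√15*(-1/70139) = 11400*I*√15/70139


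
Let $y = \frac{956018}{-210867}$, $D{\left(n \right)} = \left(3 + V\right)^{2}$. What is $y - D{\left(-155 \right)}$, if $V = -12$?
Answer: $- \frac{18036245}{210867} \approx -85.534$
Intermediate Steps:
$D{\left(n \right)} = 81$ ($D{\left(n \right)} = \left(3 - 12\right)^{2} = \left(-9\right)^{2} = 81$)
$y = - \frac{956018}{210867}$ ($y = 956018 \left(- \frac{1}{210867}\right) = - \frac{956018}{210867} \approx -4.5338$)
$y - D{\left(-155 \right)} = - \frac{956018}{210867} - 81 = - \frac{18036245}{210867}$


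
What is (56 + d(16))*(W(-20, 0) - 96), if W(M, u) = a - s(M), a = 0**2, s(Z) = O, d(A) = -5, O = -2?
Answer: -4794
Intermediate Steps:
s(Z) = -2
a = 0
W(M, u) = 2 (W(M, u) = 0 - 1*(-2) = 0 + 2 = 2)
(56 + d(16))*(W(-20, 0) - 96) = (56 - 5)*(2 - 96) = 51*(-94) = -4794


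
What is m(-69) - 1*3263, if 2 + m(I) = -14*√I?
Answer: -3265 - 14*I*√69 ≈ -3265.0 - 116.29*I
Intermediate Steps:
m(I) = -2 - 14*√I
m(-69) - 1*3263 = (-2 - 14*I*√69) - 1*3263 = (-2 - 14*I*√69) - 3263 = -3265 - 14*I*√69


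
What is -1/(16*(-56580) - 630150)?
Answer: 1/1535430 ≈ 6.5128e-7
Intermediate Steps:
-1/(16*(-56580) - 630150) = -1/(-905280 - 630150) = -1/(-1535430) = -1*(-1/1535430) = 1/1535430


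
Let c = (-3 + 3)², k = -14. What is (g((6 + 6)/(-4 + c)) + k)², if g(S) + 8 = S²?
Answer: 169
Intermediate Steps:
c = 0 (c = 0² = 0)
g(S) = -8 + S²
(g((6 + 6)/(-4 + c)) + k)² = ((-8 + ((6 + 6)/(-4 + 0))²) - 14)² = ((-8 + (12/(-4))²) - 14)² = ((-8 + (12*(-¼))²) - 14)² = ((-8 + (-3)²) - 14)² = ((-8 + 9) - 14)² = (1 - 14)² = (-13)² = 169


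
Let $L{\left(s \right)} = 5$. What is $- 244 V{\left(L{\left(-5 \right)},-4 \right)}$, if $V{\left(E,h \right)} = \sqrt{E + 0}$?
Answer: $- 244 \sqrt{5} \approx -545.6$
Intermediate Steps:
$V{\left(E,h \right)} = \sqrt{E}$
$- 244 V{\left(L{\left(-5 \right)},-4 \right)} = - 244 \sqrt{5}$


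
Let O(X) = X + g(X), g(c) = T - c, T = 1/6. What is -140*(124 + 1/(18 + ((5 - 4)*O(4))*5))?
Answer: -1962520/113 ≈ -17367.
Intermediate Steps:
T = ⅙ ≈ 0.16667
g(c) = ⅙ - c
O(X) = ⅙ (O(X) = X + (⅙ - X) = ⅙)
-140*(124 + 1/(18 + ((5 - 4)*O(4))*5)) = -140*(124 + 1/(18 + ((5 - 4)*(⅙))*5)) = -140*(124 + 1/(18 + (1*(⅙))*5)) = -140*(124 + 1/(18 + (⅙)*5)) = -140*(124 + 1/(18 + ⅚)) = -140*(124 + 1/(113/6)) = -140*(124 + 6/113) = -140*14018/113 = -1962520/113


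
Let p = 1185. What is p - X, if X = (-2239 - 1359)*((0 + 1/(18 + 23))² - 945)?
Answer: -5713589327/1681 ≈ -3.3989e+6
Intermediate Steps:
X = 5715581312/1681 (X = -3598*((0 + 1/41)² - 945) = -3598*((1/41)² - 945) = -3598*(1/1681 - 945) = -3598*(-1588544/1681) = 5715581312/1681 ≈ 3.4001e+6)
p - X = 1185 - 1*5715581312/1681 = 1185 - 5715581312/1681 = -5713589327/1681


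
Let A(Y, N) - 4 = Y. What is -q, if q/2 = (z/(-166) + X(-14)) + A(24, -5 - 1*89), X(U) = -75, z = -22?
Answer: 7780/83 ≈ 93.735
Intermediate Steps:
A(Y, N) = 4 + Y
q = -7780/83 (q = 2*((-22/(-166) - 75) + (4 + 24)) = 2*((-22*(-1/166) - 75) + 28) = 2*((11/83 - 75) + 28) = 2*(-6214/83 + 28) = 2*(-3890/83) = -7780/83 ≈ -93.735)
-q = -1*(-7780/83) = 7780/83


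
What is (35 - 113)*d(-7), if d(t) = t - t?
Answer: 0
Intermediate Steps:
d(t) = 0
(35 - 113)*d(-7) = (35 - 113)*0 = -78*0 = 0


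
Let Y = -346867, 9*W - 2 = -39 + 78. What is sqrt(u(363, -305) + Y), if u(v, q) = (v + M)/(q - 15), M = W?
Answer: I*sqrt(1248725335)/60 ≈ 588.96*I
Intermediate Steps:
W = 41/9 (W = 2/9 + (-39 + 78)/9 = 2/9 + (1/9)*39 = 2/9 + 13/3 = 41/9 ≈ 4.5556)
M = 41/9 ≈ 4.5556
u(v, q) = (41/9 + v)/(-15 + q) (u(v, q) = (v + 41/9)/(q - 15) = (41/9 + v)/(-15 + q))
sqrt(u(363, -305) + Y) = sqrt((41/9 + 363)/(-15 - 305) - 346867) = sqrt((3308/9)/(-320) - 346867) = sqrt(-1/320*3308/9 - 346867) = sqrt(-827/720 - 346867) = sqrt(-249745067/720) = I*sqrt(1248725335)/60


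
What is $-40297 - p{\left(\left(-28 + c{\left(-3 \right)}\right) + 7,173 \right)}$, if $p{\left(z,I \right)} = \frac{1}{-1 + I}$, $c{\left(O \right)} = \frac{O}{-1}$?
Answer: $- \frac{6931085}{172} \approx -40297.0$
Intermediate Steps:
$c{\left(O \right)} = - O$ ($c{\left(O \right)} = O \left(-1\right) = - O$)
$-40297 - p{\left(\left(-28 + c{\left(-3 \right)}\right) + 7,173 \right)} = -40297 - \frac{1}{-1 + 173} = -40297 - \frac{1}{172} = - \frac{6931085}{172}$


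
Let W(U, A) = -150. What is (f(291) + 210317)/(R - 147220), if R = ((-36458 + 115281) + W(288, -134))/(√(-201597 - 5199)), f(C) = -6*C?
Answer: -6349841294525520/4482046527647329 + 32817812566*I*√51699/4482046527647329 ≈ -1.4167 + 0.0016648*I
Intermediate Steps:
R = -78673*I*√51699/103398 (R = ((-36458 + 115281) - 150)/(√(-201597 - 5199)) = (78823 - 150)/(√(-206796)) = 78673/((2*I*√51699)) = 78673*(-I*√51699/103398) = -78673*I*√51699/103398 ≈ -173.0*I)
(f(291) + 210317)/(R - 147220) = (-6*291 + 210317)/(-78673*I*√51699/103398 - 147220) = (-1746 + 210317)/(-147220 - 78673*I*√51699/103398) = 208571/(-147220 - 78673*I*√51699/103398)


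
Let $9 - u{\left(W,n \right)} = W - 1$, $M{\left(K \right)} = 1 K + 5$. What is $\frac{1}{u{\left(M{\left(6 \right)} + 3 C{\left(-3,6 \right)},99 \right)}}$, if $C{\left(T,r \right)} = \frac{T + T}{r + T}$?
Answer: $\frac{1}{5} \approx 0.2$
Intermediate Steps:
$C{\left(T,r \right)} = \frac{2 T}{T + r}$
$M{\left(K \right)} = 5 + K$ ($M{\left(K \right)} = K + 5 = 5 + K$)
$u{\left(W,n \right)} = 10 - W$ ($u{\left(W,n \right)} = 9 - \left(W - 1\right) = 9 - \left(-1 + W\right) = 10 - W$)
$\frac{1}{u{\left(M{\left(6 \right)} + 3 C{\left(-3,6 \right)},99 \right)}} = \frac{1}{10 - \left(\left(5 + 6\right) + 3 \cdot 2 \left(-3\right) \frac{1}{-3 + 6}\right)} = \frac{1}{10 - \left(11 + 3 \cdot 2 \left(-3\right) \frac{1}{3}\right)} = \frac{1}{10 - \left(11 + 3 \left(-2\right)\right)} = \frac{1}{10 - \left(11 - 6\right)} = \frac{1}{10 - 5} = \frac{1}{5}$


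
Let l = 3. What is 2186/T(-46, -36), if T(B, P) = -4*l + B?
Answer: -1093/29 ≈ -37.690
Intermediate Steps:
T(B, P) = -12 + B (T(B, P) = -4*3 + B = -12 + B)
2186/T(-46, -36) = 2186/(-12 - 46) = 2186/(-58) = 2186*(-1/58) = -1093/29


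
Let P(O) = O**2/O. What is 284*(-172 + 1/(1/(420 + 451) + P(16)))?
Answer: -680547212/13937 ≈ -48830.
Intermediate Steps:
P(O) = O
284*(-172 + 1/(1/(420 + 451) + P(16))) = 284*(-172 + 1/(1/(420 + 451) + 16)) = 284*(-172 + 1/(1/871 + 16)) = 284*(-172 + 1/(13937/871)) = 284*(-172 + 871/13937) = 284*(-2396293/13937) = -680547212/13937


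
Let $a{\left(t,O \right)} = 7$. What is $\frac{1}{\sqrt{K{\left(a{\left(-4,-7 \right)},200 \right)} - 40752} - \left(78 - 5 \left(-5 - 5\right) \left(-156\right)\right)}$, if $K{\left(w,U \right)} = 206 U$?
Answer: $\frac{3861}{29814418} - \frac{2 \sqrt{7}}{14907209} \approx 0.00012915$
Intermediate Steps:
$\frac{1}{\sqrt{K{\left(a{\left(-4,-7 \right)},200 \right)} - 40752} - \left(78 - 5 \left(-5 - 5\right) \left(-156\right)\right)} = \frac{1}{\sqrt{206 \cdot 200 - 40752} - \left(78 - 5 \left(-5 - 5\right) \left(-156\right)\right)} = \frac{1}{\sqrt{41200 - 40752} - \left(78 - 5 \left(-10\right) \left(-156\right)\right)} = \frac{1}{\sqrt{448} - -7722} = \frac{1}{8 \sqrt{7} + \left(7800 - 78\right)} = \frac{1}{8 \sqrt{7} + 7722} = \frac{1}{7722 + 8 \sqrt{7}}$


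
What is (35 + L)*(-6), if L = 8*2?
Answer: -306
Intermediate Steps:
L = 16
(35 + L)*(-6) = (35 + 16)*(-6) = 51*(-6) = -306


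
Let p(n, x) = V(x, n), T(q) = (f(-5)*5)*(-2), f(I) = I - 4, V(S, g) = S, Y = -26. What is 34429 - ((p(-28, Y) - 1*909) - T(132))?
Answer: 35454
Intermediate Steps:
f(I) = -4 + I
T(q) = 90 (T(q) = ((-4 - 5)*5)*(-2) = -9*5*(-2) = -45*(-2) = 90)
p(n, x) = x
34429 - ((p(-28, Y) - 1*909) - T(132)) = 34429 - ((-26 - 1*909) - 1*90) = 34429 - ((-26 - 909) - 90) = 34429 - (-935 - 90) = 34429 - 1*(-1025) = 34429 + 1025 = 35454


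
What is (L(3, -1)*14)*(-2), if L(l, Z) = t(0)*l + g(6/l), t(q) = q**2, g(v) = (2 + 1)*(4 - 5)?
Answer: 84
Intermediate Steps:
g(v) = -3 (g(v) = 3*(-1) = -3)
L(l, Z) = -3 (L(l, Z) = 0**2*l - 3 = 0*l - 3 = 0 - 3 = -3)
(L(3, -1)*14)*(-2) = -3*14*(-2) = -42*(-2) = 84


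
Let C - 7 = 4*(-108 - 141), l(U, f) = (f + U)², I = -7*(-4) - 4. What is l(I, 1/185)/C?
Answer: -19722481/33848525 ≈ -0.58267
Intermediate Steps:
I = 24 (I = 28 - 4 = 24)
l(U, f) = (U + f)²
C = -989 (C = 7 + 4*(-108 - 141) = 7 + 4*(-249) = 7 - 996 = -989)
l(I, 1/185)/C = (24 + 1/185)²/(-989) = (24 + 1/185)²*(-1/989) = (4441/185)²*(-1/989) = (19722481/34225)*(-1/989) = -19722481/33848525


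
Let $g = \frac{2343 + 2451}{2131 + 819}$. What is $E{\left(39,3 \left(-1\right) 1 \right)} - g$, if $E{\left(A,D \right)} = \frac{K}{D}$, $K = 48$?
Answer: $- \frac{25997}{1475} \approx -17.625$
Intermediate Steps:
$E{\left(A,D \right)} = \frac{48}{D}$
$g = \frac{2397}{1475}$ ($g = \frac{4794}{2950} = 4794 \cdot \frac{1}{2950} = \frac{2397}{1475} \approx 1.6251$)
$E{\left(39,3 \left(-1\right) 1 \right)} - g = \frac{48}{3 \left(-1\right) 1} - \frac{2397}{1475} = \frac{48}{\left(-3\right) 1} - \frac{2397}{1475} = \frac{48}{-3} - \frac{2397}{1475} = 48 \left(- \frac{1}{3}\right) - \frac{2397}{1475} = -16 - \frac{2397}{1475} = - \frac{25997}{1475}$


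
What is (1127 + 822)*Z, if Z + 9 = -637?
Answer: -1259054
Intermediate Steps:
Z = -646 (Z = -9 - 637 = -646)
(1127 + 822)*Z = (1127 + 822)*(-646) = 1949*(-646) = -1259054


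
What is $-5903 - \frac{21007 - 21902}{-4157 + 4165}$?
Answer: $- \frac{46329}{8} \approx -5791.1$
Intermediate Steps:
$-5903 - \frac{21007 - 21902}{-4157 + 4165} = -5903 - - \frac{895}{8} = -5903 + \frac{895}{8} = - \frac{46329}{8}$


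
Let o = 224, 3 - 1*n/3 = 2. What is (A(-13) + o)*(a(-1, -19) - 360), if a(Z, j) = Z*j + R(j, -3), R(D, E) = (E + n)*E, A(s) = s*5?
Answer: -54219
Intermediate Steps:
n = 3 (n = 9 - 3*2 = 9 - 6 = 3)
A(s) = 5*s
R(D, E) = E*(3 + E) (R(D, E) = (E + 3)*E = (3 + E)*E = E*(3 + E))
a(Z, j) = Z*j (a(Z, j) = Z*j - 3*(3 - 3) = Z*j - 3*0 = Z*j + 0 = Z*j)
(A(-13) + o)*(a(-1, -19) - 360) = (5*(-13) + 224)*(-1*(-19) - 360) = (-65 + 224)*(19 - 360) = 159*(-341) = -54219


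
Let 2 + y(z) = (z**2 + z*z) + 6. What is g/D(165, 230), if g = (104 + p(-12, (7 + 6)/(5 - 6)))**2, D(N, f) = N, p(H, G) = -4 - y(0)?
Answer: 3072/55 ≈ 55.855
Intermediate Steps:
y(z) = 4 + 2*z**2 (y(z) = -2 + ((z**2 + z*z) + 6) = -2 + ((z**2 + z**2) + 6) = -2 + (2*z**2 + 6) = -2 + (6 + 2*z**2) = 4 + 2*z**2)
p(H, G) = -8 (p(H, G) = -4 - (4 + 2*0**2) = -4 - (4 + 2*0) = -4 - (4 + 0) = -4 - 1*4 = -4 - 4 = -8)
g = 9216 (g = (104 - 8)**2 = 96**2 = 9216)
g/D(165, 230) = 9216/165 = 9216*(1/165) = 3072/55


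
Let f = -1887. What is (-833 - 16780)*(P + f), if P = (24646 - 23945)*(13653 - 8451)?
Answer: -64194365295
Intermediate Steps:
P = 3646602 (P = 701*5202 = 3646602)
(-833 - 16780)*(P + f) = (-833 - 16780)*(3646602 - 1887) = -17613*3644715 = -64194365295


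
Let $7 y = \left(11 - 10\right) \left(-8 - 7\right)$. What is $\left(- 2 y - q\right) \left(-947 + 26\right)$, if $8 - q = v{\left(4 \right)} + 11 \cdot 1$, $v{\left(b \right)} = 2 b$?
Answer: $- \frac{98547}{7} \approx -14078.0$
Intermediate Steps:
$y = - \frac{15}{7}$ ($y = \frac{\left(11 - 10\right) \left(-8 - 7\right)}{7} = \frac{1 \left(-15\right)}{7} = \frac{1}{7} \left(-15\right) = - \frac{15}{7} \approx -2.1429$)
$q = -11$ ($q = 8 - \left(2 \cdot 4 + 11 \cdot 1\right) = 8 - \left(8 + 11\right) = 8 - 19 = -11$)
$\left(- 2 y - q\right) \left(-947 + 26\right) = \left(\left(-2\right) \left(- \frac{15}{7}\right) - -11\right) \left(-947 + 26\right) = \left(\frac{30}{7} + 11\right) \left(-921\right) = \frac{107}{7} \left(-921\right) = - \frac{98547}{7}$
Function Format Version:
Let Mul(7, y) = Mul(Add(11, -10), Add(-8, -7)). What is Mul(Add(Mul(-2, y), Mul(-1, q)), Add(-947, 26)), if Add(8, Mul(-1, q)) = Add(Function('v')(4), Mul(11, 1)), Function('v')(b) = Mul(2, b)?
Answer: Rational(-98547, 7) ≈ -14078.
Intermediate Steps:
y = Rational(-15, 7) (y = Mul(Rational(1, 7), Mul(Add(11, -10), Add(-8, -7))) = Mul(Rational(1, 7), Mul(1, -15)) = Mul(Rational(1, 7), -15) = Rational(-15, 7) ≈ -2.1429)
q = -11 (q = Add(8, Mul(-1, Add(Mul(2, 4), Mul(11, 1)))) = Add(8, Mul(-1, Add(8, 11))) = Add(8, Mul(-1, 19)) = Add(8, -19) = -11)
Mul(Add(Mul(-2, y), Mul(-1, q)), Add(-947, 26)) = Mul(Add(Mul(-2, Rational(-15, 7)), Mul(-1, -11)), Add(-947, 26)) = Mul(Add(Rational(30, 7), 11), -921) = Mul(Rational(107, 7), -921) = Rational(-98547, 7)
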